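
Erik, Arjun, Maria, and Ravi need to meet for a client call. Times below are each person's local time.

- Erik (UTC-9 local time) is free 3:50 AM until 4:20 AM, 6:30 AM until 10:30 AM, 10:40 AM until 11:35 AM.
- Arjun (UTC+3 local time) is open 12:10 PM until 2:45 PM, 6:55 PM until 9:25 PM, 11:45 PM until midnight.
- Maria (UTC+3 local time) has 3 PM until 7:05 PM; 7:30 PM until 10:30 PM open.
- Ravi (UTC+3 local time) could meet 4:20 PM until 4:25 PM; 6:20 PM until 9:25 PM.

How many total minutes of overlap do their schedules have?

125

Erik in UTC: 12:50-13:20, 15:30-19:30, 19:40-20:35 (add 9h to convert from UTC-9).
Arjun in UTC: 09:10-11:45, 15:55-18:25, 20:45-21:00 (subtract 3h to convert from UTC+3).
Maria in UTC: 12:00-16:05, 16:30-19:30 (subtract 3h to convert from UTC+3).
Ravi in UTC: 13:20-13:25, 15:20-18:25 (subtract 3h to convert from UTC+3).
Erik ∩ Arjun: 15:55-18:25.
Erik ∩ Arjun ∩ Maria: 15:55-16:05, 16:30-18:25.
Erik ∩ Arjun ∩ Maria ∩ Ravi: 15:55-16:05, 16:30-18:25.
Summing the common windows: 10 + 115 = 125 minutes.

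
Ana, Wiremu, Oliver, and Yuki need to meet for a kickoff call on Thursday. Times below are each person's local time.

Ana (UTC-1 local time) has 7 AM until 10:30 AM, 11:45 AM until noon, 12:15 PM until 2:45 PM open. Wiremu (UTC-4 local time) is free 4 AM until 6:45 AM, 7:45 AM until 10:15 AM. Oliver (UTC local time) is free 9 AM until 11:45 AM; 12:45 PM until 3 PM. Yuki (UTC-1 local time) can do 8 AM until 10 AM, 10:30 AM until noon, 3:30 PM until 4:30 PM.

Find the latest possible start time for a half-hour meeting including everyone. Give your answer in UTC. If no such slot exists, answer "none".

10:15

Ana in UTC: 08:00-11:30, 12:45-13:00, 13:15-15:45 (add 1h to convert from UTC-1).
Wiremu in UTC: 08:00-10:45, 11:45-14:15 (add 4h to convert from UTC-4).
Oliver in UTC: 09:00-11:45, 12:45-15:00.
Yuki in UTC: 09:00-11:00, 11:30-13:00, 16:30-17:30 (add 1h to convert from UTC-1).
Ana ∩ Wiremu: 08:00-10:45, 12:45-13:00, 13:15-14:15.
Ana ∩ Wiremu ∩ Oliver: 09:00-10:45, 12:45-13:00, 13:15-14:15.
Ana ∩ Wiremu ∩ Oliver ∩ Yuki: 09:00-10:45, 12:45-13:00.
The last common window of at least 30 minutes is 09:00-10:45; a 30-minute meeting can start as late as 10:15 and still end by 10:45.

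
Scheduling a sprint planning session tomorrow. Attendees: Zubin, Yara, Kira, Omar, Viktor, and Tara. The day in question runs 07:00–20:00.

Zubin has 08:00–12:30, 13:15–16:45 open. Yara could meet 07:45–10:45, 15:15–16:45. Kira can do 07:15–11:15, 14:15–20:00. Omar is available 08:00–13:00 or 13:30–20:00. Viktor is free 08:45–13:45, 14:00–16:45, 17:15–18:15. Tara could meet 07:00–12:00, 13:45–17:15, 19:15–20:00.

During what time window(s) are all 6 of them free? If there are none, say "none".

08:45-10:45, 15:15-16:45

Zubin ∩ Yara: 08:00-10:45, 15:15-16:45.
Zubin ∩ Yara ∩ Kira: 08:00-10:45, 15:15-16:45.
Zubin ∩ Yara ∩ Kira ∩ Omar: 08:00-10:45, 15:15-16:45.
Zubin ∩ Yara ∩ Kira ∩ Omar ∩ Viktor: 08:45-10:45, 15:15-16:45.
Zubin ∩ Yara ∩ Kira ∩ Omar ∩ Viktor ∩ Tara: 08:45-10:45, 15:15-16:45.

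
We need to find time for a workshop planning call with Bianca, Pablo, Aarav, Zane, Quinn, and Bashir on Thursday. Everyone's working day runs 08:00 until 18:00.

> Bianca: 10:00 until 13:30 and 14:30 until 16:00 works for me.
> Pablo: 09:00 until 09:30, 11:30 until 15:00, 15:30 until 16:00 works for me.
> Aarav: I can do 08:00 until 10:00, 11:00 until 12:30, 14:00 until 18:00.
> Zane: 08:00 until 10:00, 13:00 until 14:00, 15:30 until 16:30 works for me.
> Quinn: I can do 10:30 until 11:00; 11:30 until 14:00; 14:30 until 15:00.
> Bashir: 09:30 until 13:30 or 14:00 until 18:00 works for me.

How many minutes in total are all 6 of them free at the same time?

Bianca ∩ Pablo: 11:30-13:30, 14:30-15:00, 15:30-16:00.
Bianca ∩ Pablo ∩ Aarav: 11:30-12:30, 14:30-15:00, 15:30-16:00.
Bianca ∩ Pablo ∩ Aarav ∩ Zane: 15:30-16:00.
Bianca ∩ Pablo ∩ Aarav ∩ Zane ∩ Quinn: ∅.
Bianca ∩ Pablo ∩ Aarav ∩ Zane ∩ Quinn ∩ Bashir: ∅.
There is no time when everyone is free.
There is no common window, so the total is 0 minutes.

0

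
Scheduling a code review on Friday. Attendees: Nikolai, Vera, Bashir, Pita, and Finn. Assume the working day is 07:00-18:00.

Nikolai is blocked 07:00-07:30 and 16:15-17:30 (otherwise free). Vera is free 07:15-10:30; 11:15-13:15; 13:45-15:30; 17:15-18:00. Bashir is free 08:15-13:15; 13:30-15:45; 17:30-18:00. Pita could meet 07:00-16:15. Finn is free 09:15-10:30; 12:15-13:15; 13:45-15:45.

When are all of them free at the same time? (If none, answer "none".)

09:15-10:30, 12:15-13:15, 13:45-15:30

Nikolai free: 07:30-16:15, 17:30-18:00 (invert busy blocks within the working day).
Vera free: 07:15-10:30, 11:15-13:15, 13:45-15:30, 17:15-18:00.
Bashir free: 08:15-13:15, 13:30-15:45, 17:30-18:00.
Pita free: 07:00-16:15.
Finn free: 09:15-10:30, 12:15-13:15, 13:45-15:45.
Nikolai ∩ Vera: 07:30-10:30, 11:15-13:15, 13:45-15:30, 17:30-18:00.
Nikolai ∩ Vera ∩ Bashir: 08:15-10:30, 11:15-13:15, 13:45-15:30, 17:30-18:00.
Nikolai ∩ Vera ∩ Bashir ∩ Pita: 08:15-10:30, 11:15-13:15, 13:45-15:30.
Nikolai ∩ Vera ∩ Bashir ∩ Pita ∩ Finn: 09:15-10:30, 12:15-13:15, 13:45-15:30.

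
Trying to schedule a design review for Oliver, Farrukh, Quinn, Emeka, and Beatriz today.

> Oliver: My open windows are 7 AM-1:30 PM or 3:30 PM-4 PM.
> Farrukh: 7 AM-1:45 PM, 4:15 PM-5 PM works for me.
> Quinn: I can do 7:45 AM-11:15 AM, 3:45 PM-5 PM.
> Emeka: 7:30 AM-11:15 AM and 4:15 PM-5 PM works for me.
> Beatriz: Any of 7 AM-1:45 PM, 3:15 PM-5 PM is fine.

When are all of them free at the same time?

Oliver ∩ Farrukh: 07:00-13:30.
Oliver ∩ Farrukh ∩ Quinn: 07:45-11:15.
Oliver ∩ Farrukh ∩ Quinn ∩ Emeka: 07:45-11:15.
Oliver ∩ Farrukh ∩ Quinn ∩ Emeka ∩ Beatriz: 07:45-11:15.

07:45-11:15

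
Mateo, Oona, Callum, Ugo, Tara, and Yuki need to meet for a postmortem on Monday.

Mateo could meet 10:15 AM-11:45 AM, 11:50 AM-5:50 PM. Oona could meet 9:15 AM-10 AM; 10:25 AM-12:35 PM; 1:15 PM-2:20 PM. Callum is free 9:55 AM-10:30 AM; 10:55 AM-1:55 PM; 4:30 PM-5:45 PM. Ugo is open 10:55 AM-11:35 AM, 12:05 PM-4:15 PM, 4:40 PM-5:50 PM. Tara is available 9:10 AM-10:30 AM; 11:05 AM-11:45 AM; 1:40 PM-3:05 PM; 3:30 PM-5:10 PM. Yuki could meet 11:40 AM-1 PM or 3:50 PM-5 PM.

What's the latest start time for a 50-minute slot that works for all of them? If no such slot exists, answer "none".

Mateo ∩ Oona: 10:25-11:45, 11:50-12:35, 13:15-14:20.
Mateo ∩ Oona ∩ Callum: 10:25-10:30, 10:55-11:45, 11:50-12:35, 13:15-13:55.
Mateo ∩ Oona ∩ Callum ∩ Ugo: 10:55-11:35, 12:05-12:35, 13:15-13:55.
Mateo ∩ Oona ∩ Callum ∩ Ugo ∩ Tara: 11:05-11:35, 13:40-13:55.
Mateo ∩ Oona ∩ Callum ∩ Ugo ∩ Tara ∩ Yuki: ∅.
There is no time when everyone is free.
No common window is at least 50 minutes long.

none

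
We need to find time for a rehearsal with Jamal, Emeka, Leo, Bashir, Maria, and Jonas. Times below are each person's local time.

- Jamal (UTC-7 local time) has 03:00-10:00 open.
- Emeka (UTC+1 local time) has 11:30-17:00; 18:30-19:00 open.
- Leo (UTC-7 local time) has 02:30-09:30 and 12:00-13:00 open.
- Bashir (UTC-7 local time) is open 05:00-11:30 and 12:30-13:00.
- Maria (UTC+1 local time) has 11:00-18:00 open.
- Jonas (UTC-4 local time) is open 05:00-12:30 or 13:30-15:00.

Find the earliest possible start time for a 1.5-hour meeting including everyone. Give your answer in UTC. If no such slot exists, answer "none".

12:00

Jamal in UTC: 10:00-17:00 (add 7h to convert from UTC-7).
Emeka in UTC: 10:30-16:00, 17:30-18:00 (subtract 1h to convert from UTC+1).
Leo in UTC: 09:30-16:30, 19:00-20:00 (add 7h to convert from UTC-7).
Bashir in UTC: 12:00-18:30, 19:30-20:00 (add 7h to convert from UTC-7).
Maria in UTC: 10:00-17:00 (subtract 1h to convert from UTC+1).
Jonas in UTC: 09:00-16:30, 17:30-19:00 (add 4h to convert from UTC-4).
Jamal ∩ Emeka: 10:30-16:00.
Jamal ∩ Emeka ∩ Leo: 10:30-16:00.
Jamal ∩ Emeka ∩ Leo ∩ Bashir: 12:00-16:00.
Jamal ∩ Emeka ∩ Leo ∩ Bashir ∩ Maria: 12:00-16:00.
Jamal ∩ Emeka ∩ Leo ∩ Bashir ∩ Maria ∩ Jonas: 12:00-16:00.
Those are the intersection windows.
The first common window of at least 90 minutes is 12:00-16:00, so the earliest start is 12:00.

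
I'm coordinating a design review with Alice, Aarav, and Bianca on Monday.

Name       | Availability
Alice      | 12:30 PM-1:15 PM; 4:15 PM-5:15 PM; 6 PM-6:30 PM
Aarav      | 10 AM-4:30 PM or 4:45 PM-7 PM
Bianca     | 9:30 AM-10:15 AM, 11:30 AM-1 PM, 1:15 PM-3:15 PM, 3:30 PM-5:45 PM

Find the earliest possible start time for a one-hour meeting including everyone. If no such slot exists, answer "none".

Alice ∩ Aarav: 12:30-13:15, 16:15-16:30, 16:45-17:15, 18:00-18:30.
Alice ∩ Aarav ∩ Bianca: 12:30-13:00, 16:15-16:30, 16:45-17:15.
Those are the intersection windows.
No common window is at least 60 minutes long.

none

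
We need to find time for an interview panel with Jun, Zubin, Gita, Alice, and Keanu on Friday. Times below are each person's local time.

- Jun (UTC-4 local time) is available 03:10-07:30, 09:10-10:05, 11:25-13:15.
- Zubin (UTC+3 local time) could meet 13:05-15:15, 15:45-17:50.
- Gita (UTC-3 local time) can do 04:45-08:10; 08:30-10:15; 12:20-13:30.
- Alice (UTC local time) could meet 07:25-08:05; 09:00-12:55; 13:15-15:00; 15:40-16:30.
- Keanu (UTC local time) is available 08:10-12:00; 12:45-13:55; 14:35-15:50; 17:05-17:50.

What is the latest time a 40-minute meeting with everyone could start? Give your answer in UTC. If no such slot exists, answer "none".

Jun in UTC: 07:10-11:30, 13:10-14:05, 15:25-17:15 (add 4h to convert from UTC-4).
Zubin in UTC: 10:05-12:15, 12:45-14:50 (subtract 3h to convert from UTC+3).
Gita in UTC: 07:45-11:10, 11:30-13:15, 15:20-16:30 (add 3h to convert from UTC-3).
Alice in UTC: 07:25-08:05, 09:00-12:55, 13:15-15:00, 15:40-16:30.
Keanu in UTC: 08:10-12:00, 12:45-13:55, 14:35-15:50, 17:05-17:50.
Jun ∩ Zubin: 10:05-11:30, 13:10-14:05.
Jun ∩ Zubin ∩ Gita: 10:05-11:10, 13:10-13:15.
Jun ∩ Zubin ∩ Gita ∩ Alice: 10:05-11:10.
Jun ∩ Zubin ∩ Gita ∩ Alice ∩ Keanu: 10:05-11:10.
The last common window of at least 40 minutes is 10:05-11:10; a 40-minute meeting can start as late as 10:30 and still end by 11:10.

10:30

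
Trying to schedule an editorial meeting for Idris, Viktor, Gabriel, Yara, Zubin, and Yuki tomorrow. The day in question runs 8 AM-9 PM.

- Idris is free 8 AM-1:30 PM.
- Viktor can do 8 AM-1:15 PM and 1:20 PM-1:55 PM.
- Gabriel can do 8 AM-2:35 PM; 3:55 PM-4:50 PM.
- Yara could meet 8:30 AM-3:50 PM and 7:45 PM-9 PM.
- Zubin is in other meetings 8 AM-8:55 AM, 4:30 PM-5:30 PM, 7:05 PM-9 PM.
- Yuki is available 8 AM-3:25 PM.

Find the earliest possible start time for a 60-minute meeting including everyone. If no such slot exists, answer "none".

08:55

Idris free: 08:00-13:30.
Viktor free: 08:00-13:15, 13:20-13:55.
Gabriel free: 08:00-14:35, 15:55-16:50.
Yara free: 08:30-15:50, 19:45-21:00.
Zubin free: 08:55-16:30, 17:30-19:05 (invert busy blocks within the working day).
Yuki free: 08:00-15:25.
Idris ∩ Viktor: 08:00-13:15, 13:20-13:30.
Idris ∩ Viktor ∩ Gabriel: 08:00-13:15, 13:20-13:30.
Idris ∩ Viktor ∩ Gabriel ∩ Yara: 08:30-13:15, 13:20-13:30.
Idris ∩ Viktor ∩ Gabriel ∩ Yara ∩ Zubin: 08:55-13:15, 13:20-13:30.
Idris ∩ Viktor ∩ Gabriel ∩ Yara ∩ Zubin ∩ Yuki: 08:55-13:15, 13:20-13:30.
The first common window of at least 60 minutes is 08:55-13:15, so the earliest start is 08:55.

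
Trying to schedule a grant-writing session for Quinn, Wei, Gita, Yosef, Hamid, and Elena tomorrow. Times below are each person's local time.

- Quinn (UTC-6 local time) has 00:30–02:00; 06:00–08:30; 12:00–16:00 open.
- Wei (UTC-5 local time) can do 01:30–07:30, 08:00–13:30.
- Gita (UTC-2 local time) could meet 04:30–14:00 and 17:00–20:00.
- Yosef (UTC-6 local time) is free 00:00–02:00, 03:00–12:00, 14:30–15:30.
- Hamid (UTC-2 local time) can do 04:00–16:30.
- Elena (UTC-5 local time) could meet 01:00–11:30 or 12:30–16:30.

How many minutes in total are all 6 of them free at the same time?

Quinn in UTC: 06:30-08:00, 12:00-14:30, 18:00-22:00 (add 6h to convert from UTC-6).
Wei in UTC: 06:30-12:30, 13:00-18:30 (add 5h to convert from UTC-5).
Gita in UTC: 06:30-16:00, 19:00-22:00 (add 2h to convert from UTC-2).
Yosef in UTC: 06:00-08:00, 09:00-18:00, 20:30-21:30 (add 6h to convert from UTC-6).
Hamid in UTC: 06:00-18:30 (add 2h to convert from UTC-2).
Elena in UTC: 06:00-16:30, 17:30-21:30 (add 5h to convert from UTC-5).
Quinn ∩ Wei: 06:30-08:00, 12:00-12:30, 13:00-14:30, 18:00-18:30.
Quinn ∩ Wei ∩ Gita: 06:30-08:00, 12:00-12:30, 13:00-14:30.
Quinn ∩ Wei ∩ Gita ∩ Yosef: 06:30-08:00, 12:00-12:30, 13:00-14:30.
Quinn ∩ Wei ∩ Gita ∩ Yosef ∩ Hamid: 06:30-08:00, 12:00-12:30, 13:00-14:30.
Quinn ∩ Wei ∩ Gita ∩ Yosef ∩ Hamid ∩ Elena: 06:30-08:00, 12:00-12:30, 13:00-14:30.
Summing the common windows: 90 + 30 + 90 = 210 minutes.

210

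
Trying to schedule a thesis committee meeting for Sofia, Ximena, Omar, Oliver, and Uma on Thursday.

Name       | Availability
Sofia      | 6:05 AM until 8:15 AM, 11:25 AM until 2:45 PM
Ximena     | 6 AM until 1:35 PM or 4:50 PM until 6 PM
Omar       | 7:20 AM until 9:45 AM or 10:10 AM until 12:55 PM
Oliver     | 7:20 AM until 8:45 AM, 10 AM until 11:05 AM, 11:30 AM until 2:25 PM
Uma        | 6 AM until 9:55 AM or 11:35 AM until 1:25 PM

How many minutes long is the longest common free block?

Sofia ∩ Ximena: 06:05-08:15, 11:25-13:35.
Sofia ∩ Ximena ∩ Omar: 07:20-08:15, 11:25-12:55.
Sofia ∩ Ximena ∩ Omar ∩ Oliver: 07:20-08:15, 11:30-12:55.
Sofia ∩ Ximena ∩ Omar ∩ Oliver ∩ Uma: 07:20-08:15, 11:35-12:55.
So the common availability across everyone is 07:20-08:15, 11:35-12:55.
The longest is 11:35-12:55 at 80 minutes.

80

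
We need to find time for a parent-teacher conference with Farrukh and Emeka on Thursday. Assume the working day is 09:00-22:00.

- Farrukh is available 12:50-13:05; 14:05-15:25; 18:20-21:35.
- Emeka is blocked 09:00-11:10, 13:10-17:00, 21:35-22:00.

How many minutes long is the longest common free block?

Farrukh free: 12:50-13:05, 14:05-15:25, 18:20-21:35.
Emeka free: 11:10-13:10, 17:00-21:35 (invert busy blocks within the working day).
Farrukh ∩ Emeka: 12:50-13:05, 18:20-21:35.
The longest is 18:20-21:35 at 195 minutes.

195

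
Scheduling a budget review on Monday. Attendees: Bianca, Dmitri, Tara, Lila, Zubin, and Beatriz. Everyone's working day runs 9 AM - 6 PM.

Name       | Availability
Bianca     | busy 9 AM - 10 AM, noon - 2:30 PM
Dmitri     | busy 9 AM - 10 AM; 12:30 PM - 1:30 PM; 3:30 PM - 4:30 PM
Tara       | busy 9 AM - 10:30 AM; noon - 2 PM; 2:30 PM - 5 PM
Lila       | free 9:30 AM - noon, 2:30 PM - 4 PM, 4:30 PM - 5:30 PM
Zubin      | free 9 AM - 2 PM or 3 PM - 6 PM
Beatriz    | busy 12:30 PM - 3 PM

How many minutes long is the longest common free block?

90

Bianca free: 10:00-12:00, 14:30-18:00 (invert busy blocks within the working day).
Dmitri free: 10:00-12:30, 13:30-15:30, 16:30-18:00 (invert busy blocks within the working day).
Tara free: 10:30-12:00, 14:00-14:30, 17:00-18:00 (invert busy blocks within the working day).
Lila free: 09:30-12:00, 14:30-16:00, 16:30-17:30.
Zubin free: 09:00-14:00, 15:00-18:00.
Beatriz free: 09:00-12:30, 15:00-18:00 (invert busy blocks within the working day).
Bianca ∩ Dmitri: 10:00-12:00, 14:30-15:30, 16:30-18:00.
Bianca ∩ Dmitri ∩ Tara: 10:30-12:00, 17:00-18:00.
Bianca ∩ Dmitri ∩ Tara ∩ Lila: 10:30-12:00, 17:00-17:30.
Bianca ∩ Dmitri ∩ Tara ∩ Lila ∩ Zubin: 10:30-12:00, 17:00-17:30.
Bianca ∩ Dmitri ∩ Tara ∩ Lila ∩ Zubin ∩ Beatriz: 10:30-12:00, 17:00-17:30.
The longest is 10:30-12:00 at 90 minutes.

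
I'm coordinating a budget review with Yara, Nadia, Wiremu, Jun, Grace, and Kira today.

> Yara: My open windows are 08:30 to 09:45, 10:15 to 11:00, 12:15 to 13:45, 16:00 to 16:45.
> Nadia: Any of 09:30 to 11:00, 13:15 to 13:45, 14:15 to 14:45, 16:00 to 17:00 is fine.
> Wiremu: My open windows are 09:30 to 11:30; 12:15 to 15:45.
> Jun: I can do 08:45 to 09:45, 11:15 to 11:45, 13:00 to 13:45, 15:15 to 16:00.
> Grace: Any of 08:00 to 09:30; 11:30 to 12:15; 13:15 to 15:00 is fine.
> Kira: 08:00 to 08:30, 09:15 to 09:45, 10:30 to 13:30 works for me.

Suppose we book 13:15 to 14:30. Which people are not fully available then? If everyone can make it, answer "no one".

Jun, Kira, Nadia, Yara

Yara: not fully free for 13:15-14:30. Nadia: not fully free for 13:15-14:30. Wiremu: free for 13:15-14:30. Jun: not fully free for 13:15-14:30. Grace: free for 13:15-14:30. Kira: not fully free for 13:15-14:30.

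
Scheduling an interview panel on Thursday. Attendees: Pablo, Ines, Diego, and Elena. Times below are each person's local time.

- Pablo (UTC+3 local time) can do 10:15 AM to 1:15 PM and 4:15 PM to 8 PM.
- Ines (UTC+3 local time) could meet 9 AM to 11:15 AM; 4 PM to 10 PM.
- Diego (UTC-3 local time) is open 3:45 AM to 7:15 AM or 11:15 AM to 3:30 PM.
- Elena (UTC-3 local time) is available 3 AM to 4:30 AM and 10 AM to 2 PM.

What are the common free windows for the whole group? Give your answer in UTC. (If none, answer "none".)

Pablo in UTC: 07:15-10:15, 13:15-17:00 (subtract 3h to convert from UTC+3).
Ines in UTC: 06:00-08:15, 13:00-19:00 (subtract 3h to convert from UTC+3).
Diego in UTC: 06:45-10:15, 14:15-18:30 (add 3h to convert from UTC-3).
Elena in UTC: 06:00-07:30, 13:00-17:00 (add 3h to convert from UTC-3).
Pablo ∩ Ines: 07:15-08:15, 13:15-17:00.
Pablo ∩ Ines ∩ Diego: 07:15-08:15, 14:15-17:00.
Pablo ∩ Ines ∩ Diego ∩ Elena: 07:15-07:30, 14:15-17:00.

07:15-07:30, 14:15-17:00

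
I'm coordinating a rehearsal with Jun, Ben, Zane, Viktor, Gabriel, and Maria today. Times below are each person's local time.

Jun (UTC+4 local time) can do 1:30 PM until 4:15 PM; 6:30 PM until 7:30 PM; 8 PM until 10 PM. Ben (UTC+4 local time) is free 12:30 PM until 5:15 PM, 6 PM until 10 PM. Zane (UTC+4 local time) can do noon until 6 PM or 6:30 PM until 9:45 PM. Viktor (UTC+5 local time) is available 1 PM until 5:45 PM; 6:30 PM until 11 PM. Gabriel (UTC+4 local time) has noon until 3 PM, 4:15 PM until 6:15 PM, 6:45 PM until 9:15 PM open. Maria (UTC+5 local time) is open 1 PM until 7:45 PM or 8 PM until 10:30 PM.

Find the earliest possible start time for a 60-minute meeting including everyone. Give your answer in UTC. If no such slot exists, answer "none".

09:30

Jun in UTC: 09:30-12:15, 14:30-15:30, 16:00-18:00 (subtract 4h to convert from UTC+4).
Ben in UTC: 08:30-13:15, 14:00-18:00 (subtract 4h to convert from UTC+4).
Zane in UTC: 08:00-14:00, 14:30-17:45 (subtract 4h to convert from UTC+4).
Viktor in UTC: 08:00-12:45, 13:30-18:00 (subtract 5h to convert from UTC+5).
Gabriel in UTC: 08:00-11:00, 12:15-14:15, 14:45-17:15 (subtract 4h to convert from UTC+4).
Maria in UTC: 08:00-14:45, 15:00-17:30 (subtract 5h to convert from UTC+5).
Jun ∩ Ben: 09:30-12:15, 14:30-15:30, 16:00-18:00.
Jun ∩ Ben ∩ Zane: 09:30-12:15, 14:30-15:30, 16:00-17:45.
Jun ∩ Ben ∩ Zane ∩ Viktor: 09:30-12:15, 14:30-15:30, 16:00-17:45.
Jun ∩ Ben ∩ Zane ∩ Viktor ∩ Gabriel: 09:30-11:00, 14:45-15:30, 16:00-17:15.
Jun ∩ Ben ∩ Zane ∩ Viktor ∩ Gabriel ∩ Maria: 09:30-11:00, 15:00-15:30, 16:00-17:15.
So the common availability across everyone is 09:30-11:00, 15:00-15:30, 16:00-17:15.
The first common window of at least 60 minutes is 09:30-11:00, so the earliest start is 09:30.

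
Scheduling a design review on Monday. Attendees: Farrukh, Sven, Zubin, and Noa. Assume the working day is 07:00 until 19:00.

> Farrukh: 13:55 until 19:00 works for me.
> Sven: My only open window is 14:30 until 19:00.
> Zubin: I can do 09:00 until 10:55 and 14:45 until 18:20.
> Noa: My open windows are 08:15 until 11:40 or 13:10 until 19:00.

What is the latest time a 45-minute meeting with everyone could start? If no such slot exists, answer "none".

Farrukh ∩ Sven: 14:30-19:00.
Farrukh ∩ Sven ∩ Zubin: 14:45-18:20.
Farrukh ∩ Sven ∩ Zubin ∩ Noa: 14:45-18:20.
The last common window of at least 45 minutes is 14:45-18:20; a 45-minute meeting can start as late as 17:35 and still end by 18:20.

17:35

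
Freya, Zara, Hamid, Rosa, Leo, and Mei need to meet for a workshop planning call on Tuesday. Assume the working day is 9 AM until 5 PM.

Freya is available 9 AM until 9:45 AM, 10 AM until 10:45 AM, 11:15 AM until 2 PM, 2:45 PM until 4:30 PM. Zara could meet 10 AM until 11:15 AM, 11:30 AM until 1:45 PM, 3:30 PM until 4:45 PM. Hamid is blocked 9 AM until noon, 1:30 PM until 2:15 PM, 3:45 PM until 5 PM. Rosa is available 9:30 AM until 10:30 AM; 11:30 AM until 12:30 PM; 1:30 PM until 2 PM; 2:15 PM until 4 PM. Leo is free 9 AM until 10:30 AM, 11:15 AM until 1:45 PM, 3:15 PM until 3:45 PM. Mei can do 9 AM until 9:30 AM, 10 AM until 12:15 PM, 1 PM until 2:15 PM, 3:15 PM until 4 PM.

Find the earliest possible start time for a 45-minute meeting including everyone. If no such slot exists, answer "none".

Freya free: 09:00-09:45, 10:00-10:45, 11:15-14:00, 14:45-16:30.
Zara free: 10:00-11:15, 11:30-13:45, 15:30-16:45.
Hamid free: 12:00-13:30, 14:15-15:45 (invert busy blocks within the working day).
Rosa free: 09:30-10:30, 11:30-12:30, 13:30-14:00, 14:15-16:00.
Leo free: 09:00-10:30, 11:15-13:45, 15:15-15:45.
Mei free: 09:00-09:30, 10:00-12:15, 13:00-14:15, 15:15-16:00.
Freya ∩ Zara: 10:00-10:45, 11:30-13:45, 15:30-16:30.
Freya ∩ Zara ∩ Hamid: 12:00-13:30, 15:30-15:45.
Freya ∩ Zara ∩ Hamid ∩ Rosa: 12:00-12:30, 15:30-15:45.
Freya ∩ Zara ∩ Hamid ∩ Rosa ∩ Leo: 12:00-12:30, 15:30-15:45.
Freya ∩ Zara ∩ Hamid ∩ Rosa ∩ Leo ∩ Mei: 12:00-12:15, 15:30-15:45.
No common window is at least 45 minutes long.

none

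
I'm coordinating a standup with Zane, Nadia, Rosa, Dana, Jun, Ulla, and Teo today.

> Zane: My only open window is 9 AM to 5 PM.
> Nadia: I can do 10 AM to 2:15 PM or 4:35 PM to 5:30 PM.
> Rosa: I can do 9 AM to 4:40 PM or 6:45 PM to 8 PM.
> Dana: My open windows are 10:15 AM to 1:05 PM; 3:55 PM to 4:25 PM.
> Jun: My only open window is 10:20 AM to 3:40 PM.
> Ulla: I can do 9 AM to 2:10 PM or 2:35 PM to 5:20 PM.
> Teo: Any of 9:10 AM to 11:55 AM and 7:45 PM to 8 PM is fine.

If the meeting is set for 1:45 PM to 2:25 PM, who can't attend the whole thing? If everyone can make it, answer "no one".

Zane: free for 13:45-14:25. Nadia: not fully free for 13:45-14:25. Rosa: free for 13:45-14:25. Dana: not fully free for 13:45-14:25. Jun: free for 13:45-14:25. Ulla: not fully free for 13:45-14:25. Teo: not fully free for 13:45-14:25.

Dana, Nadia, Teo, Ulla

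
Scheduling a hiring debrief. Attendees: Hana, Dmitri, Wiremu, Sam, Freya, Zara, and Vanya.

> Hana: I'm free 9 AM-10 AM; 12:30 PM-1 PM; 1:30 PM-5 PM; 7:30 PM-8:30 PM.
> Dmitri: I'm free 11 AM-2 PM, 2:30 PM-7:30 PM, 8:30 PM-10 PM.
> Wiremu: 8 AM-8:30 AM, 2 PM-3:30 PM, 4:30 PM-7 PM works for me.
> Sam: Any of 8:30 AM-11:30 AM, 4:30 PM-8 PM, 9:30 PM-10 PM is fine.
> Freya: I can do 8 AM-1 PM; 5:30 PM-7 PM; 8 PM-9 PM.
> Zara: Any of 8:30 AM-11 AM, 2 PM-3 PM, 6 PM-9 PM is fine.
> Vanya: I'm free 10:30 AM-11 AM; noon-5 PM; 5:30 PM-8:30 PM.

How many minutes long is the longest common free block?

Hana ∩ Dmitri: 12:30-13:00, 13:30-14:00, 14:30-17:00.
Hana ∩ Dmitri ∩ Wiremu: 14:30-15:30, 16:30-17:00.
Hana ∩ Dmitri ∩ Wiremu ∩ Sam: 16:30-17:00.
Hana ∩ Dmitri ∩ Wiremu ∩ Sam ∩ Freya: ∅.
Hana ∩ Dmitri ∩ Wiremu ∩ Sam ∩ Freya ∩ Zara: ∅.
Hana ∩ Dmitri ∩ Wiremu ∩ Sam ∩ Freya ∩ Zara ∩ Vanya: ∅.
There is no time when everyone is free.
No common window exists, so the longest block is 0 minutes.

0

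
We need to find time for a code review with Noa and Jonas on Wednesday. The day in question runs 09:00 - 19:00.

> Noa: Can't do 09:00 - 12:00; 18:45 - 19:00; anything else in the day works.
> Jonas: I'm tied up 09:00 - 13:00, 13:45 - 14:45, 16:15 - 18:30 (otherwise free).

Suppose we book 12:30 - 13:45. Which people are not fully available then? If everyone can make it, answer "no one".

Noa free: 12:00-18:45 (invert busy blocks within the working day).
Jonas free: 13:00-13:45, 14:45-16:15, 18:30-19:00 (invert busy blocks within the working day).
Noa: free for 12:30-13:45. Jonas: not fully free for 12:30-13:45.

Jonas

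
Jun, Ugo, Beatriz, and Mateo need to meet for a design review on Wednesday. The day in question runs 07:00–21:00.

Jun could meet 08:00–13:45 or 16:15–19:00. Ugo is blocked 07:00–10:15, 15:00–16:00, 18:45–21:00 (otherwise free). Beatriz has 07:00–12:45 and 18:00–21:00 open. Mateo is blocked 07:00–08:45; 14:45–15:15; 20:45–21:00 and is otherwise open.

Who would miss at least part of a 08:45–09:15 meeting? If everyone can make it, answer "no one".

Jun free: 08:00-13:45, 16:15-19:00.
Ugo free: 10:15-15:00, 16:00-18:45 (invert busy blocks within the working day).
Beatriz free: 07:00-12:45, 18:00-21:00.
Mateo free: 08:45-14:45, 15:15-20:45 (invert busy blocks within the working day).
Jun: free for 08:45-09:15. Ugo: not fully free for 08:45-09:15. Beatriz: free for 08:45-09:15. Mateo: free for 08:45-09:15.

Ugo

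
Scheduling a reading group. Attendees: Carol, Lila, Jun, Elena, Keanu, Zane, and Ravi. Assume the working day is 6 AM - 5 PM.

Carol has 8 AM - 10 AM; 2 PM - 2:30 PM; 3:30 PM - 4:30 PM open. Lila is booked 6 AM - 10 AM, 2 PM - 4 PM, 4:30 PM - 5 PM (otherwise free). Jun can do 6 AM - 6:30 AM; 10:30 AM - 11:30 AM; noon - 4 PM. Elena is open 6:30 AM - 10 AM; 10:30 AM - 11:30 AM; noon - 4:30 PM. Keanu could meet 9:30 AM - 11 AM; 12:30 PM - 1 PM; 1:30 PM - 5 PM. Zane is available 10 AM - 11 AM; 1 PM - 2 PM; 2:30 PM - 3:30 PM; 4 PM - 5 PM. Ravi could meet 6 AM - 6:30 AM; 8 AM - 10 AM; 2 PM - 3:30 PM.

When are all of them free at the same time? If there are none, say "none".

Carol free: 08:00-10:00, 14:00-14:30, 15:30-16:30.
Lila free: 10:00-14:00, 16:00-16:30 (invert busy blocks within the working day).
Jun free: 06:00-06:30, 10:30-11:30, 12:00-16:00.
Elena free: 06:30-10:00, 10:30-11:30, 12:00-16:30.
Keanu free: 09:30-11:00, 12:30-13:00, 13:30-17:00.
Zane free: 10:00-11:00, 13:00-14:00, 14:30-15:30, 16:00-17:00.
Ravi free: 06:00-06:30, 08:00-10:00, 14:00-15:30.
Carol ∩ Lila: 16:00-16:30.
Carol ∩ Lila ∩ Jun: ∅.
Carol ∩ Lila ∩ Jun ∩ Elena: ∅.
Carol ∩ Lila ∩ Jun ∩ Elena ∩ Keanu: ∅.
Carol ∩ Lila ∩ Jun ∩ Elena ∩ Keanu ∩ Zane: ∅.
Carol ∩ Lila ∩ Jun ∩ Elena ∩ Keanu ∩ Zane ∩ Ravi: ∅.
There is no time when everyone is free.

none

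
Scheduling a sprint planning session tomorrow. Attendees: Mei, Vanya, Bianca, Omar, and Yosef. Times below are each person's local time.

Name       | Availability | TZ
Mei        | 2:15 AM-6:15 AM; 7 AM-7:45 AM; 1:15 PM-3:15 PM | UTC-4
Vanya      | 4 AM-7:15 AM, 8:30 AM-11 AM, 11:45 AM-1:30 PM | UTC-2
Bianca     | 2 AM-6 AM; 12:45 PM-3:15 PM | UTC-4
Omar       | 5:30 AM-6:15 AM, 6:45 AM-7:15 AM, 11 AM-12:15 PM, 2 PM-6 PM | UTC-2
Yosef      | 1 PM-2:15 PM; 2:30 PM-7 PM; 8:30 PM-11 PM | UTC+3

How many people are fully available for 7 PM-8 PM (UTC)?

2

Mei in UTC: 06:15-10:15, 11:00-11:45, 17:15-19:15 (add 4h to convert from UTC-4).
Vanya in UTC: 06:00-09:15, 10:30-13:00, 13:45-15:30 (add 2h to convert from UTC-2).
Bianca in UTC: 06:00-10:00, 16:45-19:15 (add 4h to convert from UTC-4).
Omar in UTC: 07:30-08:15, 08:45-09:15, 13:00-14:15, 16:00-20:00 (add 2h to convert from UTC-2).
Yosef in UTC: 10:00-11:15, 11:30-16:00, 17:30-20:00 (subtract 3h to convert from UTC+3).
Omar and Yosef can make the full 19:00-20:00 slot — that's 2.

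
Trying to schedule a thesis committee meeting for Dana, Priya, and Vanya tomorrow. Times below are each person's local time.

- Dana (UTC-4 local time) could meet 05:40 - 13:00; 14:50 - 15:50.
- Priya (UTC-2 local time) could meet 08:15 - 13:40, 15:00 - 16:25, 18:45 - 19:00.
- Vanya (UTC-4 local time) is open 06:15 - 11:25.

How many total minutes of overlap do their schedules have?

Dana in UTC: 09:40-17:00, 18:50-19:50 (add 4h to convert from UTC-4).
Priya in UTC: 10:15-15:40, 17:00-18:25, 20:45-21:00 (add 2h to convert from UTC-2).
Vanya in UTC: 10:15-15:25 (add 4h to convert from UTC-4).
Dana ∩ Priya: 10:15-15:40.
Dana ∩ Priya ∩ Vanya: 10:15-15:25.
That's a single block of 310 minutes.

310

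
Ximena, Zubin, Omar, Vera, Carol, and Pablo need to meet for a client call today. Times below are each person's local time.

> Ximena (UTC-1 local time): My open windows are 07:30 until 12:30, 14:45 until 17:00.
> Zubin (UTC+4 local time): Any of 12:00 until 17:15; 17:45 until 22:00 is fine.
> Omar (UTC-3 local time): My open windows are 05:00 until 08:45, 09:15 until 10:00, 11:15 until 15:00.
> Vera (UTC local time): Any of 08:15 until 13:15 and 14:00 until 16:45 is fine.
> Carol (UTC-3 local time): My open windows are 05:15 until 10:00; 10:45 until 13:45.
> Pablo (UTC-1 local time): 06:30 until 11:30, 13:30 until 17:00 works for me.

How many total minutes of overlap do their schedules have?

Ximena in UTC: 08:30-13:30, 15:45-18:00 (add 1h to convert from UTC-1).
Zubin in UTC: 08:00-13:15, 13:45-18:00 (subtract 4h to convert from UTC+4).
Omar in UTC: 08:00-11:45, 12:15-13:00, 14:15-18:00 (add 3h to convert from UTC-3).
Vera in UTC: 08:15-13:15, 14:00-16:45.
Carol in UTC: 08:15-13:00, 13:45-16:45 (add 3h to convert from UTC-3).
Pablo in UTC: 07:30-12:30, 14:30-18:00 (add 1h to convert from UTC-1).
Ximena ∩ Zubin: 08:30-13:15, 15:45-18:00.
Ximena ∩ Zubin ∩ Omar: 08:30-11:45, 12:15-13:00, 15:45-18:00.
Ximena ∩ Zubin ∩ Omar ∩ Vera: 08:30-11:45, 12:15-13:00, 15:45-16:45.
Ximena ∩ Zubin ∩ Omar ∩ Vera ∩ Carol: 08:30-11:45, 12:15-13:00, 15:45-16:45.
Ximena ∩ Zubin ∩ Omar ∩ Vera ∩ Carol ∩ Pablo: 08:30-11:45, 12:15-12:30, 15:45-16:45.
Summing the common windows: 195 + 15 + 60 = 270 minutes.

270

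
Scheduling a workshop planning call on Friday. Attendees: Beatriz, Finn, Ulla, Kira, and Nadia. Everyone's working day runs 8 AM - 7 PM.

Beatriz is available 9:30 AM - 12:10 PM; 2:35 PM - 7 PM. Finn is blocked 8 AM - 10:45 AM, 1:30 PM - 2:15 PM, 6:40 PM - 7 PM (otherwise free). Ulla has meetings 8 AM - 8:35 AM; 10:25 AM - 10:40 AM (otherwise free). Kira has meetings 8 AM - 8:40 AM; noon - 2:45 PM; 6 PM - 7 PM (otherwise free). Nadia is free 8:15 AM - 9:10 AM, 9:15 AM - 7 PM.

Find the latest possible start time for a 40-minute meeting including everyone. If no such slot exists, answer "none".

17:20

Beatriz free: 09:30-12:10, 14:35-19:00.
Finn free: 10:45-13:30, 14:15-18:40 (invert busy blocks within the working day).
Ulla free: 08:35-10:25, 10:40-19:00 (invert busy blocks within the working day).
Kira free: 08:40-12:00, 14:45-18:00 (invert busy blocks within the working day).
Nadia free: 08:15-09:10, 09:15-19:00.
Beatriz ∩ Finn: 10:45-12:10, 14:35-18:40.
Beatriz ∩ Finn ∩ Ulla: 10:45-12:10, 14:35-18:40.
Beatriz ∩ Finn ∩ Ulla ∩ Kira: 10:45-12:00, 14:45-18:00.
Beatriz ∩ Finn ∩ Ulla ∩ Kira ∩ Nadia: 10:45-12:00, 14:45-18:00.
The last common window of at least 40 minutes is 14:45-18:00; a 40-minute meeting can start as late as 17:20 and still end by 18:00.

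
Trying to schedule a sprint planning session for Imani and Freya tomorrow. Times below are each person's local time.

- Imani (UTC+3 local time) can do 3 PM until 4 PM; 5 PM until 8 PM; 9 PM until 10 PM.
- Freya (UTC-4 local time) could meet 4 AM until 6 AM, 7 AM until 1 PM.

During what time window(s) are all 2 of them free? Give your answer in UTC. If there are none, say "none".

12:00-13:00, 14:00-17:00

Imani in UTC: 12:00-13:00, 14:00-17:00, 18:00-19:00 (subtract 3h to convert from UTC+3).
Freya in UTC: 08:00-10:00, 11:00-17:00 (add 4h to convert from UTC-4).
Imani ∩ Freya: 12:00-13:00, 14:00-17:00.
Those are the intersection windows.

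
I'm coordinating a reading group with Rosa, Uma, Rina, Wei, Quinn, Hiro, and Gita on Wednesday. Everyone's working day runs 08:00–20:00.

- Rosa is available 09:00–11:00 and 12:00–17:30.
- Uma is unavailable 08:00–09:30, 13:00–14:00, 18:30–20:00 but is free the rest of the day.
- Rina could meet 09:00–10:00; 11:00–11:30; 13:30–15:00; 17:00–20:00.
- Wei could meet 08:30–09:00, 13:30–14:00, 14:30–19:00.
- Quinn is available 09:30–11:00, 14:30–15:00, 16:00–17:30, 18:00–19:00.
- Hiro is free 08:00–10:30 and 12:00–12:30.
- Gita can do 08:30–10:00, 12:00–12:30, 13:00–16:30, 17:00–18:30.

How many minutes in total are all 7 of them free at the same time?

0

Rosa free: 09:00-11:00, 12:00-17:30.
Uma free: 09:30-13:00, 14:00-18:30 (invert busy blocks within the working day).
Rina free: 09:00-10:00, 11:00-11:30, 13:30-15:00, 17:00-20:00.
Wei free: 08:30-09:00, 13:30-14:00, 14:30-19:00.
Quinn free: 09:30-11:00, 14:30-15:00, 16:00-17:30, 18:00-19:00.
Hiro free: 08:00-10:30, 12:00-12:30.
Gita free: 08:30-10:00, 12:00-12:30, 13:00-16:30, 17:00-18:30.
Rosa ∩ Uma: 09:30-11:00, 12:00-13:00, 14:00-17:30.
Rosa ∩ Uma ∩ Rina: 09:30-10:00, 14:00-15:00, 17:00-17:30.
Rosa ∩ Uma ∩ Rina ∩ Wei: 14:30-15:00, 17:00-17:30.
Rosa ∩ Uma ∩ Rina ∩ Wei ∩ Quinn: 14:30-15:00, 17:00-17:30.
Rosa ∩ Uma ∩ Rina ∩ Wei ∩ Quinn ∩ Hiro: ∅.
Rosa ∩ Uma ∩ Rina ∩ Wei ∩ Quinn ∩ Hiro ∩ Gita: ∅.
There is no time when everyone is free.
There is no common window, so the total is 0 minutes.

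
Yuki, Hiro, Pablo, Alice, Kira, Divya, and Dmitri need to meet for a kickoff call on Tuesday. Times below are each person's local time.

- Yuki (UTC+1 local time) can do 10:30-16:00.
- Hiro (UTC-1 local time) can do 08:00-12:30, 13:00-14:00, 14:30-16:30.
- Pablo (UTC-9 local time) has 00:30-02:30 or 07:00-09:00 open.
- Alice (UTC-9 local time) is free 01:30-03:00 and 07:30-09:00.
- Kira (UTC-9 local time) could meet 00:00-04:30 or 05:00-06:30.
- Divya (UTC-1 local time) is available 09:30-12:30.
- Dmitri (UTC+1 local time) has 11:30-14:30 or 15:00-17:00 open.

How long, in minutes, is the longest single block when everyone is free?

Yuki in UTC: 09:30-15:00 (subtract 1h to convert from UTC+1).
Hiro in UTC: 09:00-13:30, 14:00-15:00, 15:30-17:30 (add 1h to convert from UTC-1).
Pablo in UTC: 09:30-11:30, 16:00-18:00 (add 9h to convert from UTC-9).
Alice in UTC: 10:30-12:00, 16:30-18:00 (add 9h to convert from UTC-9).
Kira in UTC: 09:00-13:30, 14:00-15:30 (add 9h to convert from UTC-9).
Divya in UTC: 10:30-13:30 (add 1h to convert from UTC-1).
Dmitri in UTC: 10:30-13:30, 14:00-16:00 (subtract 1h to convert from UTC+1).
Yuki ∩ Hiro: 09:30-13:30, 14:00-15:00.
Yuki ∩ Hiro ∩ Pablo: 09:30-11:30.
Yuki ∩ Hiro ∩ Pablo ∩ Alice: 10:30-11:30.
Yuki ∩ Hiro ∩ Pablo ∩ Alice ∩ Kira: 10:30-11:30.
Yuki ∩ Hiro ∩ Pablo ∩ Alice ∩ Kira ∩ Divya: 10:30-11:30.
Yuki ∩ Hiro ∩ Pablo ∩ Alice ∩ Kira ∩ Divya ∩ Dmitri: 10:30-11:30.
So the common availability across everyone is 10:30-11:30.
The longest is 10:30-11:30 at 60 minutes.

60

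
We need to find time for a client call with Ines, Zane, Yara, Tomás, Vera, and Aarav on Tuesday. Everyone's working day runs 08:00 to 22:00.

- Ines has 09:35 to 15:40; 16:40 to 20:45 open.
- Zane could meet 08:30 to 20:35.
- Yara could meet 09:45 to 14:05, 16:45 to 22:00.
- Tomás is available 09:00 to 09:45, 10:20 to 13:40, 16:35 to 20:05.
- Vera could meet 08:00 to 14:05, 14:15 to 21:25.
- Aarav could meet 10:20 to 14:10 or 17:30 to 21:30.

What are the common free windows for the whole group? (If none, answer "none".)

Ines ∩ Zane: 09:35-15:40, 16:40-20:35.
Ines ∩ Zane ∩ Yara: 09:45-14:05, 16:45-20:35.
Ines ∩ Zane ∩ Yara ∩ Tomás: 10:20-13:40, 16:45-20:05.
Ines ∩ Zane ∩ Yara ∩ Tomás ∩ Vera: 10:20-13:40, 16:45-20:05.
Ines ∩ Zane ∩ Yara ∩ Tomás ∩ Vera ∩ Aarav: 10:20-13:40, 17:30-20:05.

10:20-13:40, 17:30-20:05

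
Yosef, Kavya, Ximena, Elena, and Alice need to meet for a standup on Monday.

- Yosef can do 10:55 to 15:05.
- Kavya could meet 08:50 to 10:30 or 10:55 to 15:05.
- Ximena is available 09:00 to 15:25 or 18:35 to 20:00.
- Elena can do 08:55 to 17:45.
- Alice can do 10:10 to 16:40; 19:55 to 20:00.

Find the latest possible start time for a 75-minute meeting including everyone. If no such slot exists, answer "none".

13:50

Yosef ∩ Kavya: 10:55-15:05.
Yosef ∩ Kavya ∩ Ximena: 10:55-15:05.
Yosef ∩ Kavya ∩ Ximena ∩ Elena: 10:55-15:05.
Yosef ∩ Kavya ∩ Ximena ∩ Elena ∩ Alice: 10:55-15:05.
The last common window of at least 75 minutes is 10:55-15:05; a 75-minute meeting can start as late as 13:50 and still end by 15:05.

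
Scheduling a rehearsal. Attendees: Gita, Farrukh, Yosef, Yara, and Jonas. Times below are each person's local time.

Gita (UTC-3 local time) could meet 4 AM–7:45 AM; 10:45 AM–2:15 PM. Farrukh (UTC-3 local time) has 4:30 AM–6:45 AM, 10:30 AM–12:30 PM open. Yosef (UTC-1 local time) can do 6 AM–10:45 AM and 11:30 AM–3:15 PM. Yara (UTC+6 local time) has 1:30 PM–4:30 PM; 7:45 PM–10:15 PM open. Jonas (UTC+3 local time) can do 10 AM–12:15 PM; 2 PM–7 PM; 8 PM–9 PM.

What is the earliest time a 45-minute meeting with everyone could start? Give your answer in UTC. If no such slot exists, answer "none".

Gita in UTC: 07:00-10:45, 13:45-17:15 (add 3h to convert from UTC-3).
Farrukh in UTC: 07:30-09:45, 13:30-15:30 (add 3h to convert from UTC-3).
Yosef in UTC: 07:00-11:45, 12:30-16:15 (add 1h to convert from UTC-1).
Yara in UTC: 07:30-10:30, 13:45-16:15 (subtract 6h to convert from UTC+6).
Jonas in UTC: 07:00-09:15, 11:00-16:00, 17:00-18:00 (subtract 3h to convert from UTC+3).
Gita ∩ Farrukh: 07:30-09:45, 13:45-15:30.
Gita ∩ Farrukh ∩ Yosef: 07:30-09:45, 13:45-15:30.
Gita ∩ Farrukh ∩ Yosef ∩ Yara: 07:30-09:45, 13:45-15:30.
Gita ∩ Farrukh ∩ Yosef ∩ Yara ∩ Jonas: 07:30-09:15, 13:45-15:30.
So the common availability across everyone is 07:30-09:15, 13:45-15:30.
The first common window of at least 45 minutes is 07:30-09:15, so the earliest start is 07:30.

07:30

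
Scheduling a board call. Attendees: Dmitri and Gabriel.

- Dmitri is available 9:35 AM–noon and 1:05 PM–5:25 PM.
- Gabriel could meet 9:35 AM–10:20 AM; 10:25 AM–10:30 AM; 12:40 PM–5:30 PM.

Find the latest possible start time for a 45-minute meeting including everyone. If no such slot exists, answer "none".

16:40

Dmitri ∩ Gabriel: 09:35-10:20, 10:25-10:30, 13:05-17:25.
Those are the intersection windows.
The last common window of at least 45 minutes is 13:05-17:25; a 45-minute meeting can start as late as 16:40 and still end by 17:25.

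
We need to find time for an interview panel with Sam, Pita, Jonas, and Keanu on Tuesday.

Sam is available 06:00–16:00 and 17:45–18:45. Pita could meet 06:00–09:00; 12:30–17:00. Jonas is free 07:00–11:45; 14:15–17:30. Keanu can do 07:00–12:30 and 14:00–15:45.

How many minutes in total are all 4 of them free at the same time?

Sam ∩ Pita: 06:00-09:00, 12:30-16:00.
Sam ∩ Pita ∩ Jonas: 07:00-09:00, 14:15-16:00.
Sam ∩ Pita ∩ Jonas ∩ Keanu: 07:00-09:00, 14:15-15:45.
Summing the common windows: 120 + 90 = 210 minutes.

210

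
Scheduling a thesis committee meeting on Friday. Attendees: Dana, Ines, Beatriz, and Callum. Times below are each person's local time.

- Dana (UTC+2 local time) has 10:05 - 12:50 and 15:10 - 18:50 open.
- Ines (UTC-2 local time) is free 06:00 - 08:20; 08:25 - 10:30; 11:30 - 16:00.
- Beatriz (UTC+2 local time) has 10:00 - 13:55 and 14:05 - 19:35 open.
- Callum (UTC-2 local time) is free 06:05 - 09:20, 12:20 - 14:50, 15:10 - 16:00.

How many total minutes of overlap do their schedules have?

310

Dana in UTC: 08:05-10:50, 13:10-16:50 (subtract 2h to convert from UTC+2).
Ines in UTC: 08:00-10:20, 10:25-12:30, 13:30-18:00 (add 2h to convert from UTC-2).
Beatriz in UTC: 08:00-11:55, 12:05-17:35 (subtract 2h to convert from UTC+2).
Callum in UTC: 08:05-11:20, 14:20-16:50, 17:10-18:00 (add 2h to convert from UTC-2).
Dana ∩ Ines: 08:05-10:20, 10:25-10:50, 13:30-16:50.
Dana ∩ Ines ∩ Beatriz: 08:05-10:20, 10:25-10:50, 13:30-16:50.
Dana ∩ Ines ∩ Beatriz ∩ Callum: 08:05-10:20, 10:25-10:50, 14:20-16:50.
Summing the common windows: 135 + 25 + 150 = 310 minutes.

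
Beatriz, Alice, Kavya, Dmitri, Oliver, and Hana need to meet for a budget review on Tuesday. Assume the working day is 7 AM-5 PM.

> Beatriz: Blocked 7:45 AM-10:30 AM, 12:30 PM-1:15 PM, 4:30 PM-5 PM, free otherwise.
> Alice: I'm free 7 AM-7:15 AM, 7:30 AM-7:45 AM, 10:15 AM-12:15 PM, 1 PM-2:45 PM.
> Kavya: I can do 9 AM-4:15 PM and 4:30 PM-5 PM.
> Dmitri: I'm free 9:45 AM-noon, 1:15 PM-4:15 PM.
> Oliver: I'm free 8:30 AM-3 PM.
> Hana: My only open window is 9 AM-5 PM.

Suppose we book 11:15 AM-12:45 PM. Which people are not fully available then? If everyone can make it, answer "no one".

Alice, Beatriz, Dmitri

Beatriz free: 07:00-07:45, 10:30-12:30, 13:15-16:30 (invert busy blocks within the working day).
Alice free: 07:00-07:15, 07:30-07:45, 10:15-12:15, 13:00-14:45.
Kavya free: 09:00-16:15, 16:30-17:00.
Dmitri free: 09:45-12:00, 13:15-16:15.
Oliver free: 08:30-15:00.
Hana free: 09:00-17:00.
Beatriz: not fully free for 11:15-12:45. Alice: not fully free for 11:15-12:45. Kavya: free for 11:15-12:45. Dmitri: not fully free for 11:15-12:45. Oliver: free for 11:15-12:45. Hana: free for 11:15-12:45.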